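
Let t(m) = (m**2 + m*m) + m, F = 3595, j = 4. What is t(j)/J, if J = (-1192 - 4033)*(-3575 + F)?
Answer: -9/26125 ≈ -0.00034450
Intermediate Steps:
t(m) = m + 2*m**2 (t(m) = (m**2 + m**2) + m = 2*m**2 + m = m + 2*m**2)
J = -104500 (J = (-1192 - 4033)*(-3575 + 3595) = -5225*20 = -104500)
t(j)/J = (4*(1 + 2*4))/(-104500) = (4*(1 + 8))*(-1/104500) = (4*9)*(-1/104500) = 36*(-1/104500) = -9/26125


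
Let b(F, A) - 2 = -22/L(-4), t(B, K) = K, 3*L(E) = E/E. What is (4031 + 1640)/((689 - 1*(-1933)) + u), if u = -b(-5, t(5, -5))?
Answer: 5671/2686 ≈ 2.1113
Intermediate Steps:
L(E) = ⅓ (L(E) = (E/E)/3 = (⅓)*1 = ⅓)
b(F, A) = -64 (b(F, A) = 2 - 22/⅓ = 2 - 22*3 = 2 - 66 = -64)
u = 64 (u = -1*(-64) = 64)
(4031 + 1640)/((689 - 1*(-1933)) + u) = (4031 + 1640)/((689 - 1*(-1933)) + 64) = 5671/((689 + 1933) + 64) = 5671/(2622 + 64) = 5671/2686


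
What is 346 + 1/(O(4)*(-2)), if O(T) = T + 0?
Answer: 2767/8 ≈ 345.88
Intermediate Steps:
O(T) = T
346 + 1/(O(4)*(-2)) = 346 + 1/(4*(-2)) = 346 + 1/(-8) = 346 - 1/8 = 2767/8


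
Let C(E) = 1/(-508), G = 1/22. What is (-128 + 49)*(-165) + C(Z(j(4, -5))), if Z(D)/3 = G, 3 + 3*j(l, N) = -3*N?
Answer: 6621779/508 ≈ 13035.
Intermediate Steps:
j(l, N) = -1 - N (j(l, N) = -1 + (-3*N)/3 = -1 - N)
G = 1/22 ≈ 0.045455
Z(D) = 3/22 (Z(D) = 3*(1/22) = 3/22)
C(E) = -1/508
(-128 + 49)*(-165) + C(Z(j(4, -5))) = (-128 + 49)*(-165) - 1/508 = -79*(-165) - 1/508 = 13035 - 1/508 = 6621779/508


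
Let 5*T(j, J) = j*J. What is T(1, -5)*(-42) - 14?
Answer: 28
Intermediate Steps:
T(j, J) = J*j/5 (T(j, J) = (j*J)/5 = (J*j)/5 = J*j/5)
T(1, -5)*(-42) - 14 = ((⅕)*(-5)*1)*(-42) - 14 = -1*(-42) - 14 = 42 - 14 = 28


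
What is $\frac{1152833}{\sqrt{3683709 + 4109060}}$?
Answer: $\frac{1152833 \sqrt{7792769}}{7792769} \approx 412.97$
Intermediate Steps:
$\frac{1152833}{\sqrt{3683709 + 4109060}} = \frac{1152833}{\sqrt{7792769}} = 1152833 \frac{\sqrt{7792769}}{7792769} = \frac{1152833 \sqrt{7792769}}{7792769}$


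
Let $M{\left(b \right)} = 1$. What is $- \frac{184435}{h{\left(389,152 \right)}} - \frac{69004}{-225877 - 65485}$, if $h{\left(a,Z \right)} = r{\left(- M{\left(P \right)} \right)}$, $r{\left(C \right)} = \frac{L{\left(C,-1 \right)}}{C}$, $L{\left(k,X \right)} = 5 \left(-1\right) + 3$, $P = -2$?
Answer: $- \frac{26868606231}{291362} \approx -92217.0$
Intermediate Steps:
$L{\left(k,X \right)} = -2$ ($L{\left(k,X \right)} = -5 + 3 = -2$)
$r{\left(C \right)} = - \frac{2}{C}$
$h{\left(a,Z \right)} = 2$ ($h{\left(a,Z \right)} = - \frac{2}{\left(-1\right) 1} = - \frac{2}{-1} = \left(-2\right) \left(-1\right) = 2$)
$- \frac{184435}{h{\left(389,152 \right)}} - \frac{69004}{-225877 - 65485} = - \frac{184435}{2} - \frac{69004}{-225877 - 65485} = \left(-184435\right) \frac{1}{2} - \frac{69004}{-291362} = - \frac{184435}{2} - - \frac{34502}{145681} = - \frac{184435}{2} + \frac{34502}{145681} = - \frac{26868606231}{291362}$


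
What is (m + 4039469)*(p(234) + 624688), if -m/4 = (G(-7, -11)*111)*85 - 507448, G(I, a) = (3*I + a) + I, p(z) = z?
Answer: 4712612417562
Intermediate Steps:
G(I, a) = a + 4*I (G(I, a) = (a + 3*I) + I = a + 4*I)
m = 3501652 (m = -4*(((-11 + 4*(-7))*111)*85 - 507448) = -4*(((-11 - 28)*111)*85 - 507448) = -4*(-39*111*85 - 507448) = -4*(-4329*85 - 507448) = -4*(-367965 - 507448) = -4*(-875413) = 3501652)
(m + 4039469)*(p(234) + 624688) = (3501652 + 4039469)*(234 + 624688) = 7541121*624922 = 4712612417562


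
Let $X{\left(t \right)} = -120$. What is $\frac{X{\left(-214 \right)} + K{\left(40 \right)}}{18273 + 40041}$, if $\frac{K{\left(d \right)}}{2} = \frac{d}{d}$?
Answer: $- \frac{59}{29157} \approx -0.0020235$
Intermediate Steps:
$K{\left(d \right)} = 2$ ($K{\left(d \right)} = 2 \frac{d}{d} = 2 \cdot 1 = 2$)
$\frac{X{\left(-214 \right)} + K{\left(40 \right)}}{18273 + 40041} = \frac{-120 + 2}{18273 + 40041} = - \frac{118}{58314} = \left(-118\right) \frac{1}{58314} = - \frac{59}{29157}$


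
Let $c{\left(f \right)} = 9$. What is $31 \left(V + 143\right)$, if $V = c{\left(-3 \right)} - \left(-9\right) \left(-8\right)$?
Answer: $2480$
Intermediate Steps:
$V = -63$ ($V = 9 - \left(-9\right) \left(-8\right) = 9 - 72 = -63$)
$31 \left(V + 143\right) = 31 \left(-63 + 143\right) = 31 \cdot 80 = 2480$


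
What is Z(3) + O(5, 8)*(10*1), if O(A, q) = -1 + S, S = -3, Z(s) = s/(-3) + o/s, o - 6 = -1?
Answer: -118/3 ≈ -39.333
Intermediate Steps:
o = 5 (o = 6 - 1 = 5)
Z(s) = 5/s - s/3 (Z(s) = s/(-3) + 5/s = s*(-⅓) + 5/s = -s/3 + 5/s = 5/s - s/3)
O(A, q) = -4 (O(A, q) = -1 - 3 = -4)
Z(3) + O(5, 8)*(10*1) = (5/3 - ⅓*3) - 40 = (5*(⅓) - 1) - 4*10 = (5/3 - 1) - 40 = ⅔ - 40 = -118/3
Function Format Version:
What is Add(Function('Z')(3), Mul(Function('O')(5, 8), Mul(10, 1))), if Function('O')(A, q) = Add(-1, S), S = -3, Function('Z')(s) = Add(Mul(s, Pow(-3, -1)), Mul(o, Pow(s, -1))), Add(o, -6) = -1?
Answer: Rational(-118, 3) ≈ -39.333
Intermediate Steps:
o = 5 (o = Add(6, -1) = 5)
Function('Z')(s) = Add(Mul(5, Pow(s, -1)), Mul(Rational(-1, 3), s)) (Function('Z')(s) = Add(Mul(s, Pow(-3, -1)), Mul(5, Pow(s, -1))) = Add(Mul(s, Rational(-1, 3)), Mul(5, Pow(s, -1))) = Add(Mul(Rational(-1, 3), s), Mul(5, Pow(s, -1))) = Add(Mul(5, Pow(s, -1)), Mul(Rational(-1, 3), s)))
Function('O')(A, q) = -4 (Function('O')(A, q) = Add(-1, -3) = -4)
Add(Function('Z')(3), Mul(Function('O')(5, 8), Mul(10, 1))) = Add(Add(Mul(5, Pow(3, -1)), Mul(Rational(-1, 3), 3)), Mul(-4, Mul(10, 1))) = Add(Add(Mul(5, Rational(1, 3)), -1), Mul(-4, 10)) = Add(Add(Rational(5, 3), -1), -40) = Add(Rational(2, 3), -40) = Rational(-118, 3)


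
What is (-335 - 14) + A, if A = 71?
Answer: -278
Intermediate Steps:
(-335 - 14) + A = (-335 - 14) + 71 = -349 + 71 = -278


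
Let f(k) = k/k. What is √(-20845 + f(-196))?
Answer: 6*I*√579 ≈ 144.37*I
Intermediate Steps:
f(k) = 1
√(-20845 + f(-196)) = √(-20845 + 1) = √(-20844) = 6*I*√579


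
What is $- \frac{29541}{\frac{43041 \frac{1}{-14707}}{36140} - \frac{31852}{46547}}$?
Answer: $\frac{730851476693798460}{16931691164387} \approx 43165.0$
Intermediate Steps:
$- \frac{29541}{\frac{43041 \frac{1}{-14707}}{36140} - \frac{31852}{46547}} = - \frac{29541}{43041 \left(- \frac{1}{14707}\right) \frac{1}{36140} - \frac{31852}{46547}} = - \frac{29541}{\left(- \frac{43041}{14707}\right) \frac{1}{36140} - \frac{31852}{46547}} = - \frac{29541}{- \frac{43041}{531510980} - \frac{31852}{46547}} = - \frac{29541}{- \frac{16931691164387}{24740241586060}} = \left(-29541\right) \left(- \frac{24740241586060}{16931691164387}\right) = \frac{730851476693798460}{16931691164387}$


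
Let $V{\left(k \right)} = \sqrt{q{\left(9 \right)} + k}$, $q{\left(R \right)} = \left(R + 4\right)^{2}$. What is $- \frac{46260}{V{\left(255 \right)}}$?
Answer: $- \frac{11565 \sqrt{106}}{53} \approx -2246.6$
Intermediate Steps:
$q{\left(R \right)} = \left(4 + R\right)^{2}$
$V{\left(k \right)} = \sqrt{169 + k}$ ($V{\left(k \right)} = \sqrt{\left(4 + 9\right)^{2} + k} = \sqrt{13^{2} + k} = \sqrt{169 + k}$)
$- \frac{46260}{V{\left(255 \right)}} = - \frac{46260}{\sqrt{169 + 255}} = - \frac{46260}{\sqrt{424}} = - \frac{46260}{2 \sqrt{106}} = - 46260 \frac{\sqrt{106}}{212} = - \frac{11565 \sqrt{106}}{53}$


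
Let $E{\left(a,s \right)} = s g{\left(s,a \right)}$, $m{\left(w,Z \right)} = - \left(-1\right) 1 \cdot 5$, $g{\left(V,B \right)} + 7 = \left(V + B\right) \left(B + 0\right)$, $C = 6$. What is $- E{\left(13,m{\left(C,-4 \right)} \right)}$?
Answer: $-1135$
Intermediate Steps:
$g{\left(V,B \right)} = -7 + B \left(B + V\right)$ ($g{\left(V,B \right)} = -7 + \left(V + B\right) \left(B + 0\right) = -7 + \left(B + V\right) B = -7 + B \left(B + V\right)$)
$m{\left(w,Z \right)} = 5$ ($m{\left(w,Z \right)} = \left(-1\right) \left(-1\right) 5 = 1 \cdot 5 = 5$)
$E{\left(a,s \right)} = s \left(-7 + a^{2} + a s\right)$
$- E{\left(13,m{\left(C,-4 \right)} \right)} = - 5 \left(-7 + 13^{2} + 13 \cdot 5\right) = - 5 \left(-7 + 169 + 65\right) = - 5 \cdot 227 = \left(-1\right) 1135 = -1135$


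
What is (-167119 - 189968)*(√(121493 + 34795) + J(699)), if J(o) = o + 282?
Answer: -350302347 - 2856696*√2442 ≈ -4.9147e+8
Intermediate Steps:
J(o) = 282 + o
(-167119 - 189968)*(√(121493 + 34795) + J(699)) = (-167119 - 189968)*(√(121493 + 34795) + (282 + 699)) = -357087*(√156288 + 981) = -357087*(8*√2442 + 981) = -357087*(981 + 8*√2442) = -350302347 - 2856696*√2442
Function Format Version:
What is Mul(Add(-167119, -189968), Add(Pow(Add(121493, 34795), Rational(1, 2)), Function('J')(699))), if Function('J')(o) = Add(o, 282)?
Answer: Add(-350302347, Mul(-2856696, Pow(2442, Rational(1, 2)))) ≈ -4.9147e+8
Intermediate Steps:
Function('J')(o) = Add(282, o)
Mul(Add(-167119, -189968), Add(Pow(Add(121493, 34795), Rational(1, 2)), Function('J')(699))) = Mul(Add(-167119, -189968), Add(Pow(Add(121493, 34795), Rational(1, 2)), Add(282, 699))) = Mul(-357087, Add(Pow(156288, Rational(1, 2)), 981)) = Mul(-357087, Add(Mul(8, Pow(2442, Rational(1, 2))), 981)) = Mul(-357087, Add(981, Mul(8, Pow(2442, Rational(1, 2))))) = Add(-350302347, Mul(-2856696, Pow(2442, Rational(1, 2))))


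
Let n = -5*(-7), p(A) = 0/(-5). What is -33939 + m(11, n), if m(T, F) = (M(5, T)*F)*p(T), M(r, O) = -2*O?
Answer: -33939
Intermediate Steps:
p(A) = 0 (p(A) = 0*(-1/5) = 0)
n = 35
m(T, F) = 0 (m(T, F) = ((-2*T)*F)*0 = -2*F*T*0 = 0)
-33939 + m(11, n) = -33939 + 0 = -33939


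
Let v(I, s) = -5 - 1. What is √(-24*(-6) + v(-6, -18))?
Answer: √138 ≈ 11.747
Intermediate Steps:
v(I, s) = -6
√(-24*(-6) + v(-6, -18)) = √(-24*(-6) - 6) = √(144 - 6) = √138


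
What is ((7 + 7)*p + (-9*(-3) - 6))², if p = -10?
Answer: 14161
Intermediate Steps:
((7 + 7)*p + (-9*(-3) - 6))² = ((7 + 7)*(-10) + (-9*(-3) - 6))² = (14*(-10) + (27 - 6))² = (-140 + 21)² = (-119)² = 14161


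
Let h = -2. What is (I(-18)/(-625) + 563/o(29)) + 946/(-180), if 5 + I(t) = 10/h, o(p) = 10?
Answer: 57443/1125 ≈ 51.060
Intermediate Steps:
I(t) = -10 (I(t) = -5 + 10/(-2) = -5 + 10*(-½) = -5 - 5 = -10)
(I(-18)/(-625) + 563/o(29)) + 946/(-180) = (-10/(-625) + 563/10) + 946/(-180) = (-10*(-1/625) + 563*(⅒)) + 946*(-1/180) = (2/125 + 563/10) - 473/90 = 14079/250 - 473/90 = 57443/1125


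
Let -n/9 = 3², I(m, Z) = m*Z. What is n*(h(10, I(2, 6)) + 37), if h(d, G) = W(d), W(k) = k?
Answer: -3807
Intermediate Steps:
I(m, Z) = Z*m
n = -81 (n = -9*3² = -9*9 = -81)
h(d, G) = d
n*(h(10, I(2, 6)) + 37) = -81*(10 + 37) = -81*47 = -3807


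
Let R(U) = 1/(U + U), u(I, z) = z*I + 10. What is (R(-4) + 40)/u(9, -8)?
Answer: -319/496 ≈ -0.64315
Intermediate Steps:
u(I, z) = 10 + I*z (u(I, z) = I*z + 10 = 10 + I*z)
R(U) = 1/(2*U)
(R(-4) + 40)/u(9, -8) = ((½)/(-4) + 40)/(10 + 9*(-8)) = ((½)*(-¼) + 40)/(10 - 72) = (-⅛ + 40)/(-62) = (319/8)*(-1/62) = -319/496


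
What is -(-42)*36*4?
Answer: 6048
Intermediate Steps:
-(-42)*36*4 = -42*(-36)*4 = 1512*4 = 6048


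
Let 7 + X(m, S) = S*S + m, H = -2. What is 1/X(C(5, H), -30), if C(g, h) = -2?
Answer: 1/891 ≈ 0.0011223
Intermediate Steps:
X(m, S) = -7 + m + S**2 (X(m, S) = -7 + (S*S + m) = -7 + (S**2 + m) = -7 + (m + S**2) = -7 + m + S**2)
1/X(C(5, H), -30) = 1/(-7 - 2 + (-30)**2) = 1/(-7 - 2 + 900) = 1/891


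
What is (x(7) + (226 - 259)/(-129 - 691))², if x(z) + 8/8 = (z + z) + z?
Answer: 270043489/672400 ≈ 401.61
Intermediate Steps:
x(z) = -1 + 3*z (x(z) = -1 + ((z + z) + z) = -1 + (2*z + z) = -1 + 3*z)
(x(7) + (226 - 259)/(-129 - 691))² = ((-1 + 3*7) + (226 - 259)/(-129 - 691))² = ((-1 + 21) - 33/(-820))² = (20 - 33*(-1/820))² = (20 + 33/820)² = (16433/820)² = 270043489/672400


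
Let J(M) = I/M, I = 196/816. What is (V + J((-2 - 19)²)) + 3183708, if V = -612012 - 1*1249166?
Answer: 2428165081/1836 ≈ 1.3225e+6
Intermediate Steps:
I = 49/204 (I = 196*(1/816) = 49/204 ≈ 0.24020)
J(M) = 49/(204*M)
V = -1861178 (V = -612012 - 1249166 = -1861178)
(V + J((-2 - 19)²)) + 3183708 = (-1861178 + 49/(204*((-2 - 19)²))) + 3183708 = (-1861178 + 49/(204*((-21)²))) + 3183708 = (-1861178 + (49/204)/441) + 3183708 = (-1861178 + (49/204)*(1/441)) + 3183708 = (-1861178 + 1/1836) + 3183708 = -3417122807/1836 + 3183708 = 2428165081/1836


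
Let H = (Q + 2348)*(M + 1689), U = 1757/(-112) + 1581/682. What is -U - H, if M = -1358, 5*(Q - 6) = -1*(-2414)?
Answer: -826291339/880 ≈ -9.3897e+5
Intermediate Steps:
Q = 2444/5 (Q = 6 + (-1*(-2414))/5 = 6 + (1/5)*2414 = 6 + 2414/5 = 2444/5 ≈ 488.80)
U = -2353/176 (U = 1757*(-1/112) + 1581*(1/682) = -251/16 + 51/22 = -2353/176 ≈ -13.369)
H = 4694904/5 (H = (2444/5 + 2348)*(-1358 + 1689) = (14184/5)*331 = 4694904/5 ≈ 9.3898e+5)
-U - H = -1*(-2353/176) - 1*4694904/5 = 2353/176 - 4694904/5 = -826291339/880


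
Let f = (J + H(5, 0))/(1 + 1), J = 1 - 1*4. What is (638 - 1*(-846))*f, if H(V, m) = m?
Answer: -2226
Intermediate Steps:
J = -3 (J = 1 - 4 = -3)
f = -3/2 (f = (-3 + 0)/(1 + 1) = -3/2 ≈ -1.5000)
(638 - 1*(-846))*f = (638 - 1*(-846))*(-3/2) = (638 + 846)*(-3/2) = 1484*(-3/2) = -2226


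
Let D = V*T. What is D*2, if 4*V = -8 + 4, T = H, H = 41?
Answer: -82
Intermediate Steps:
T = 41
V = -1 (V = (-8 + 4)/4 = (¼)*(-4) = -1)
D = -41 (D = -1*41 = -41)
D*2 = -41*2 = -82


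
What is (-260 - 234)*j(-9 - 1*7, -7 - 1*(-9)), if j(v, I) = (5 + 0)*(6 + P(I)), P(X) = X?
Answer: -19760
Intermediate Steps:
j(v, I) = 30 + 5*I (j(v, I) = (5 + 0)*(6 + I) = 5*(6 + I) = 30 + 5*I)
(-260 - 234)*j(-9 - 1*7, -7 - 1*(-9)) = (-260 - 234)*(30 + 5*(-7 - 1*(-9))) = -494*(30 + 5*(-7 + 9)) = -494*(30 + 5*2) = -494*(30 + 10) = -494*40 = -19760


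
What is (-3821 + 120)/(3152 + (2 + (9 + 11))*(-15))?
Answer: -3701/2822 ≈ -1.3115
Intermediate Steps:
(-3821 + 120)/(3152 + (2 + (9 + 11))*(-15)) = -3701/(3152 + (2 + 20)*(-15)) = -3701/(3152 + 22*(-15)) = -3701/(3152 - 330) = -3701/2822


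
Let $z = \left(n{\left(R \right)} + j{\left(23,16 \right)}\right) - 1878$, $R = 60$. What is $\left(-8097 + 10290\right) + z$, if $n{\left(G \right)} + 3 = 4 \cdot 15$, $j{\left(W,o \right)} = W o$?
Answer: $740$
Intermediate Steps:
$n{\left(G \right)} = 57$ ($n{\left(G \right)} = -3 + 4 \cdot 15 = -3 + 60 = 57$)
$z = -1453$ ($z = \left(57 + 23 \cdot 16\right) - 1878 = \left(57 + 368\right) - 1878 = 425 - 1878 = -1453$)
$\left(-8097 + 10290\right) + z = \left(-8097 + 10290\right) - 1453 = 2193 - 1453 = 740$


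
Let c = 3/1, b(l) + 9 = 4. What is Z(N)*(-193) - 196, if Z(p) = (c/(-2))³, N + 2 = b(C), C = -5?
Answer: 3643/8 ≈ 455.38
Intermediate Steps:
b(l) = -5 (b(l) = -9 + 4 = -5)
N = -7 (N = -2 - 5 = -7)
c = 3 (c = 3*1 = 3)
Z(p) = -27/8 (Z(p) = (3/(-2))³ = (3*(-½))³ = (-3/2)³ = -27/8)
Z(N)*(-193) - 196 = -27/8*(-193) - 196 = 5211/8 - 196 = 3643/8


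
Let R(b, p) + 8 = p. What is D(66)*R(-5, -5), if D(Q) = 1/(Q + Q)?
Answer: -13/132 ≈ -0.098485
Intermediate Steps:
R(b, p) = -8 + p
D(Q) = 1/(2*Q)
D(66)*R(-5, -5) = ((1/2)/66)*(-8 - 5) = ((1/2)*(1/66))*(-13) = (1/132)*(-13) = -13/132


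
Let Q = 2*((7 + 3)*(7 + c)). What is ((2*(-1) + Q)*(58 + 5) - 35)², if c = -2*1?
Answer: 37687321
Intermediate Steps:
c = -2
Q = 100 (Q = 2*((7 + 3)*(7 - 2)) = 2*(10*5) = 2*50 = 100)
((2*(-1) + Q)*(58 + 5) - 35)² = ((2*(-1) + 100)*(58 + 5) - 35)² = ((-2 + 100)*63 - 35)² = (98*63 - 35)² = (6174 - 35)² = 6139² = 37687321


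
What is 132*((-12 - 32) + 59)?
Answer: 1980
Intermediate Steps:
132*((-12 - 32) + 59) = 132*(-44 + 59) = 132*15 = 1980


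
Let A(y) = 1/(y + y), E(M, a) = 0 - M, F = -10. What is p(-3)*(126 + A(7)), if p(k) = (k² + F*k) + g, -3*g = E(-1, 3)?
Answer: 102370/21 ≈ 4874.8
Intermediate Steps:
E(M, a) = -M
g = -⅓ (g = -(-1)*(-1)/3 = -⅓*1 = -⅓ ≈ -0.33333)
A(y) = 1/(2*y)
p(k) = -⅓ + k² - 10*k (p(k) = (k² - 10*k) - ⅓ = -⅓ + k² - 10*k)
p(-3)*(126 + A(7)) = (-⅓ + (-3)² - 10*(-3))*(126 + (½)/7) = (-⅓ + 9 + 30)*(126 + (½)*(⅐)) = 116*(126 + 1/14)/3 = (116/3)*(1765/14) = 102370/21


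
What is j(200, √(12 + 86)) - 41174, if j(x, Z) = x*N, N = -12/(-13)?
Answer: -532862/13 ≈ -40989.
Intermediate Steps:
N = 12/13 (N = -12*(-1/13) = 12/13 ≈ 0.92308)
j(x, Z) = 12*x/13 (j(x, Z) = x*(12/13) = 12*x/13)
j(200, √(12 + 86)) - 41174 = (12/13)*200 - 41174 = 2400/13 - 41174 = -532862/13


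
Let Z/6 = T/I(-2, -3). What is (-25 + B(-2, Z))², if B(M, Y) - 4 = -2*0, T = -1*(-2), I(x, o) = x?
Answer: 441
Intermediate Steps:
T = 2
Z = -6 (Z = 6*(2/(-2)) = 6*(2*(-½)) = 6*(-1) = -6)
B(M, Y) = 4 (B(M, Y) = 4 - 2*0 = 4 + 0 = 4)
(-25 + B(-2, Z))² = (-25 + 4)² = (-21)² = 441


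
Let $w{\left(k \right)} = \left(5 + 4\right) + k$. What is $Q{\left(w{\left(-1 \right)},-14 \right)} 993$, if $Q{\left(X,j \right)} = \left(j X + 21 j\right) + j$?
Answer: $-417060$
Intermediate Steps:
$w{\left(k \right)} = 9 + k$
$Q{\left(X,j \right)} = 22 j + X j$ ($Q{\left(X,j \right)} = \left(X j + 21 j\right) + j = \left(21 j + X j\right) + j = 22 j + X j$)
$Q{\left(w{\left(-1 \right)},-14 \right)} 993 = - 14 \left(22 + \left(9 - 1\right)\right) 993 = - 14 \left(22 + 8\right) 993 = \left(-14\right) 30 \cdot 993 = \left(-420\right) 993 = -417060$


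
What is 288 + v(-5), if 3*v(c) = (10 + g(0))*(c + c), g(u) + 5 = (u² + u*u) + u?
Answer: 814/3 ≈ 271.33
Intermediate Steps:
g(u) = -5 + u + 2*u² (g(u) = -5 + ((u² + u*u) + u) = -5 + ((u² + u²) + u) = -5 + (2*u² + u) = -5 + (u + 2*u²) = -5 + u + 2*u²)
v(c) = 10*c/3 (v(c) = ((10 + (-5 + 0 + 2*0²))*(c + c))/3 = ((10 + (-5 + 0 + 2*0))*(2*c))/3 = ((10 + (-5 + 0 + 0))*(2*c))/3 = ((10 - 5)*(2*c))/3 = (5*(2*c))/3 = (10*c)/3 = 10*c/3)
288 + v(-5) = 288 + (10/3)*(-5) = 288 - 50/3 = 814/3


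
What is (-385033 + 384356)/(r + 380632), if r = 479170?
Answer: -677/859802 ≈ -0.00078739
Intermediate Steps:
(-385033 + 384356)/(r + 380632) = (-385033 + 384356)/(479170 + 380632) = -677/859802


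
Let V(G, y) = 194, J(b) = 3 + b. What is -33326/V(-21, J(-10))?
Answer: -16663/97 ≈ -171.78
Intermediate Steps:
-33326/V(-21, J(-10)) = -33326/194 = -33326*1/194 = -16663/97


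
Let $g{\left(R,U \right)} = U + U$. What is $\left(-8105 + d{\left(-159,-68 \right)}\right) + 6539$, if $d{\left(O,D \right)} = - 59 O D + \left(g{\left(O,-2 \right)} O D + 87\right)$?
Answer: $-682635$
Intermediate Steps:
$g{\left(R,U \right)} = 2 U$
$d{\left(O,D \right)} = 87 - 63 D O$ ($d{\left(O,D \right)} = - 59 O D + \left(2 \left(-2\right) O D + 87\right) = - 59 D O + \left(- 4 O D + 87\right) = - 59 D O - \left(-87 + 4 D O\right) = 87 - 63 D O$)
$\left(-8105 + d{\left(-159,-68 \right)}\right) + 6539 = \left(-8105 + \left(87 - \left(-4284\right) \left(-159\right)\right)\right) + 6539 = \left(-8105 + \left(87 - 681156\right)\right) + 6539 = \left(-8105 - 681069\right) + 6539 = -689174 + 6539 = -682635$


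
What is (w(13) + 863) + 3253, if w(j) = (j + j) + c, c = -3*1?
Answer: 4139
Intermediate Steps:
c = -3
w(j) = -3 + 2*j (w(j) = (j + j) - 3 = 2*j - 3 = -3 + 2*j)
(w(13) + 863) + 3253 = ((-3 + 2*13) + 863) + 3253 = ((-3 + 26) + 863) + 3253 = (23 + 863) + 3253 = 886 + 3253 = 4139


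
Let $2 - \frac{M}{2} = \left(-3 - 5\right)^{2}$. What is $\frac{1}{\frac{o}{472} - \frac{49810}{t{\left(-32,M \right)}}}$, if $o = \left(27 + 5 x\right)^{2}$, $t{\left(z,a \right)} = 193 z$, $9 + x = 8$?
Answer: $\frac{182192}{1656219} \approx 0.11$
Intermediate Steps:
$x = -1$ ($x = -9 + 8 = -1$)
$M = -124$ ($M = 4 - 2 \left(-3 - 5\right)^{2} = 4 - 2 \left(-8\right)^{2} = 4 - 128 = -124$)
$o = 484$ ($o = \left(27 + 5 \left(-1\right)\right)^{2} = \left(27 - 5\right)^{2} = 22^{2} = 484$)
$\frac{1}{\frac{o}{472} - \frac{49810}{t{\left(-32,M \right)}}} = \frac{1}{\frac{484}{472} - \frac{49810}{193 \left(-32\right)}} = \frac{1}{484 \cdot \frac{1}{472} - \frac{49810}{-6176}} = \frac{1}{\frac{121}{118} - - \frac{24905}{3088}} = \frac{1}{\frac{121}{118} + \frac{24905}{3088}} = \frac{1}{\frac{1656219}{182192}} = \frac{182192}{1656219}$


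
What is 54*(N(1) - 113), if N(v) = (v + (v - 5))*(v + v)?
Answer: -6426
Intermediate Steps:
N(v) = 2*v*(-5 + 2*v) (N(v) = (v + (-5 + v))*(2*v) = (-5 + 2*v)*(2*v) = 2*v*(-5 + 2*v))
54*(N(1) - 113) = 54*(2*1*(-5 + 2*1) - 113) = 54*(2*1*(-5 + 2) - 113) = 54*(2*1*(-3) - 113) = 54*(-6 - 113) = 54*(-119) = -6426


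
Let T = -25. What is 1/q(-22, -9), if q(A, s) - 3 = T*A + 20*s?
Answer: 1/373 ≈ 0.0026810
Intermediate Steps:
q(A, s) = 3 - 25*A + 20*s (q(A, s) = 3 + (-25*A + 20*s) = 3 - 25*A + 20*s)
1/q(-22, -9) = 1/(3 - 25*(-22) + 20*(-9)) = 1/(3 + 550 - 180) = 1/373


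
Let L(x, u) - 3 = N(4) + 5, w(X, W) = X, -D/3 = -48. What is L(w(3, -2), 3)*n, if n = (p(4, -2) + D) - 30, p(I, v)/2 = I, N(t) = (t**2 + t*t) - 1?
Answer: 4758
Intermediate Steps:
D = 144 (D = -3*(-48) = 144)
N(t) = -1 + 2*t**2 (N(t) = (t**2 + t**2) - 1 = 2*t**2 - 1 = -1 + 2*t**2)
p(I, v) = 2*I
L(x, u) = 39 (L(x, u) = 3 + ((-1 + 2*4**2) + 5) = 3 + ((-1 + 2*16) + 5) = 3 + ((-1 + 32) + 5) = 3 + (31 + 5) = 3 + 36 = 39)
n = 122 (n = (2*4 + 144) - 30 = (8 + 144) - 30 = 152 - 30 = 122)
L(w(3, -2), 3)*n = 39*122 = 4758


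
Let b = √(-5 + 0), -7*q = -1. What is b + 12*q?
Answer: 12/7 + I*√5 ≈ 1.7143 + 2.2361*I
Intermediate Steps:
q = ⅐ (q = -⅐*(-1) = ⅐ ≈ 0.14286)
b = I*√5 (b = √(-5) = I*√5 ≈ 2.2361*I)
b + 12*q = I*√5 + 12*(⅐) = I*√5 + 12/7 = 12/7 + I*√5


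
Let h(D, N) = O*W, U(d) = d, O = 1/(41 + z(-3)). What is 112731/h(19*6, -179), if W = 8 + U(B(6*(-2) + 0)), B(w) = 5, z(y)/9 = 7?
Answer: 901848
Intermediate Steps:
z(y) = 63 (z(y) = 9*7 = 63)
O = 1/104 (O = 1/(41 + 63) = 1/104 ≈ 0.0096154)
W = 13 (W = 8 + 5 = 13)
h(D, N) = 1/8 (h(D, N) = (1/104)*13 = 1/8)
112731/h(19*6, -179) = 112731/(1/8) = 112731*8 = 901848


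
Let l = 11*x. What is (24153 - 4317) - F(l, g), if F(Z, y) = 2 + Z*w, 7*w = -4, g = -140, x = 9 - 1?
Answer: 139190/7 ≈ 19884.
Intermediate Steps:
x = 8
w = -4/7 (w = (1/7)*(-4) = -4/7 ≈ -0.57143)
l = 88 (l = 11*8 = 88)
F(Z, y) = 2 - 4*Z/7 (F(Z, y) = 2 + Z*(-4/7) = 2 - 4*Z/7)
(24153 - 4317) - F(l, g) = (24153 - 4317) - (2 - 4/7*88) = 19836 - (2 - 352/7) = 19836 - 1*(-338/7) = 19836 + 338/7 = 139190/7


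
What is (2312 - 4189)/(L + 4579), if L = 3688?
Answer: -1877/8267 ≈ -0.22705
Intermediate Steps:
(2312 - 4189)/(L + 4579) = (2312 - 4189)/(3688 + 4579) = -1877/8267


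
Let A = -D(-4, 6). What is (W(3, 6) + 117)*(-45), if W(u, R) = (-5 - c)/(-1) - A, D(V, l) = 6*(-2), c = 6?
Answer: -5220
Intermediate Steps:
D(V, l) = -12
A = 12 (A = -1*(-12) = 12)
W(u, R) = -1 (W(u, R) = (-5 - 1*6)/(-1) - 1*12 = (-5 - 6)*(-1) - 12 = -11*(-1) - 12 = 11 - 12 = -1)
(W(3, 6) + 117)*(-45) = (-1 + 117)*(-45) = 116*(-45) = -5220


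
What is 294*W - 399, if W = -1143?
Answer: -336441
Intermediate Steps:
294*W - 399 = 294*(-1143) - 399 = -336042 - 399 = -336441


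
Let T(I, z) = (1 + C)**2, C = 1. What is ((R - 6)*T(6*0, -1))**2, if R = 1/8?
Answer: 2209/4 ≈ 552.25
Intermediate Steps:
T(I, z) = 4 (T(I, z) = (1 + 1)**2 = 2**2 = 4)
R = 1/8 ≈ 0.12500
((R - 6)*T(6*0, -1))**2 = ((1/8 - 6)*4)**2 = (-47/8*4)**2 = (-47/2)**2 = 2209/4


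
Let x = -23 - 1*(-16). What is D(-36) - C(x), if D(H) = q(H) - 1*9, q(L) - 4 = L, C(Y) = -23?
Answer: -18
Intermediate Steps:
x = -7 (x = -23 + 16 = -7)
q(L) = 4 + L
D(H) = -5 + H (D(H) = (4 + H) - 1*9 = (4 + H) - 9 = -5 + H)
D(-36) - C(x) = (-5 - 36) - 1*(-23) = -41 + 23 = -18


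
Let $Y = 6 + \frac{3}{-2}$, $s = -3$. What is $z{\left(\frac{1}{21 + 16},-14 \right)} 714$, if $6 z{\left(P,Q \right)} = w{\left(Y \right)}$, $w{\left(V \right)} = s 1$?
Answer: $-357$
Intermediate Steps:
$Y = \frac{9}{2}$ ($Y = 6 + 3 \left(- \frac{1}{2}\right) = 6 - \frac{3}{2} = \frac{9}{2} \approx 4.5$)
$w{\left(V \right)} = -3$ ($w{\left(V \right)} = \left(-3\right) 1 = -3$)
$z{\left(P,Q \right)} = - \frac{1}{2}$ ($z{\left(P,Q \right)} = \frac{1}{6} \left(-3\right) = - \frac{1}{2}$)
$z{\left(\frac{1}{21 + 16},-14 \right)} 714 = \left(- \frac{1}{2}\right) 714 = -357$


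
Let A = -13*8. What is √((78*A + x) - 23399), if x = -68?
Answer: I*√31579 ≈ 177.7*I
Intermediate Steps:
A = -104 (A = -1*104 = -104)
√((78*A + x) - 23399) = √((78*(-104) - 68) - 23399) = √((-8112 - 68) - 23399) = √(-8180 - 23399) = √(-31579) = I*√31579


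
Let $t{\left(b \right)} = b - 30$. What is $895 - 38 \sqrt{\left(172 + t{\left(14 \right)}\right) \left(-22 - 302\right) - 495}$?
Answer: $895 - 114 i \sqrt{5671} \approx 895.0 - 8584.9 i$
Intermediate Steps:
$t{\left(b \right)} = -30 + b$ ($t{\left(b \right)} = b - 30 = -30 + b$)
$895 - 38 \sqrt{\left(172 + t{\left(14 \right)}\right) \left(-22 - 302\right) - 495} = 895 - 38 \sqrt{\left(172 + \left(-30 + 14\right)\right) \left(-22 - 302\right) - 495} = 895 - 38 \sqrt{\left(172 - 16\right) \left(-324\right) - 495} = 895 - 38 \sqrt{156 \left(-324\right) - 495} = 895 - 38 \sqrt{-50544 - 495} = 895 - 38 \sqrt{-51039} = 895 - 38 \cdot 3 i \sqrt{5671} = 895 - 114 i \sqrt{5671}$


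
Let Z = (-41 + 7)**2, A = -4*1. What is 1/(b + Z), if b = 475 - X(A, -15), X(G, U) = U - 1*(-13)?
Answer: 1/1633 ≈ 0.00061237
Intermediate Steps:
A = -4
X(G, U) = 13 + U (X(G, U) = U + 13 = 13 + U)
b = 477 (b = 475 - (13 - 15) = 475 - 1*(-2) = 475 + 2 = 477)
Z = 1156 (Z = (-34)**2 = 1156)
1/(b + Z) = 1/(477 + 1156) = 1/1633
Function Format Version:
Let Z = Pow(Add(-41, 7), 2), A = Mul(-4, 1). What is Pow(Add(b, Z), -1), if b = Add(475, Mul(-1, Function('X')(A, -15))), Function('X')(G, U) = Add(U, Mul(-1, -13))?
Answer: Rational(1, 1633) ≈ 0.00061237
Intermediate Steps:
A = -4
Function('X')(G, U) = Add(13, U) (Function('X')(G, U) = Add(U, 13) = Add(13, U))
b = 477 (b = Add(475, Mul(-1, Add(13, -15))) = Add(475, Mul(-1, -2)) = Add(475, 2) = 477)
Z = 1156 (Z = Pow(-34, 2) = 1156)
Pow(Add(b, Z), -1) = Pow(Add(477, 1156), -1) = Pow(1633, -1) = Rational(1, 1633)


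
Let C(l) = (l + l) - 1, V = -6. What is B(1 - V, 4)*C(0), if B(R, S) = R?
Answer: -7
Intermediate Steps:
C(l) = -1 + 2*l (C(l) = 2*l - 1 = -1 + 2*l)
B(1 - V, 4)*C(0) = (1 - 1*(-6))*(-1 + 2*0) = (1 + 6)*(-1 + 0) = 7*(-1) = -7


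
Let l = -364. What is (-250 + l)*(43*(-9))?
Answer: 237618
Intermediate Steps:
(-250 + l)*(43*(-9)) = (-250 - 364)*(43*(-9)) = -614*(-387) = 237618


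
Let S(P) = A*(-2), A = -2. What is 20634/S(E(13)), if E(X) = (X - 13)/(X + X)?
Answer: 10317/2 ≈ 5158.5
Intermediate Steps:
E(X) = (-13 + X)/(2*X) (E(X) = (-13 + X)/((2*X)) = (-13 + X)*(1/(2*X)) = (-13 + X)/(2*X))
S(P) = 4 (S(P) = -2*(-2) = 4)
20634/S(E(13)) = 20634/4 = 20634*(¼) = 10317/2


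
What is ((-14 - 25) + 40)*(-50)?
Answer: -50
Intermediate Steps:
((-14 - 25) + 40)*(-50) = (-39 + 40)*(-50) = 1*(-50) = -50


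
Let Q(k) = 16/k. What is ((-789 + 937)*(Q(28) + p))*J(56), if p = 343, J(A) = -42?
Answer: -2135640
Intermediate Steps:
((-789 + 937)*(Q(28) + p))*J(56) = ((-789 + 937)*(16/28 + 343))*(-42) = (148*(16*(1/28) + 343))*(-42) = (148*(4/7 + 343))*(-42) = (148*(2405/7))*(-42) = (355940/7)*(-42) = -2135640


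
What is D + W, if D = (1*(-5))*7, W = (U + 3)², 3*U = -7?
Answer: -311/9 ≈ -34.556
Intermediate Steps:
U = -7/3 (U = (⅓)*(-7) = -7/3 ≈ -2.3333)
W = 4/9 (W = (-7/3 + 3)² = (⅔)² = 4/9 ≈ 0.44444)
D = -35 (D = -5*7 = -35)
D + W = -35 + 4/9 = -311/9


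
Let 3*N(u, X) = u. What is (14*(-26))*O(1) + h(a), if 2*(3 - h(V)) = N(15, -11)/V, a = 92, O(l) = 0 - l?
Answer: 67523/184 ≈ 366.97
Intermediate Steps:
O(l) = -l
N(u, X) = u/3
h(V) = 3 - 5/(2*V) (h(V) = 3 - (⅓)*15/(2*V) = 3 - 5/(2*V))
(14*(-26))*O(1) + h(a) = (14*(-26))*(-1*1) + (3 - 5/2/92) = -364*(-1) + (3 - 5/2*1/92) = 364 + (3 - 5/184) = 364 + 547/184 = 67523/184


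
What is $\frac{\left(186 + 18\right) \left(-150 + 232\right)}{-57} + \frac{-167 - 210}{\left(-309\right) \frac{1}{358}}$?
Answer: $\frac{841370}{5871} \approx 143.31$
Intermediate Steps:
$\frac{\left(186 + 18\right) \left(-150 + 232\right)}{-57} + \frac{-167 - 210}{\left(-309\right) \frac{1}{358}} = 204 \cdot 82 \left(- \frac{1}{57}\right) + \frac{-167 - 210}{\left(-309\right) \frac{1}{358}} = 16728 \left(- \frac{1}{57}\right) - \frac{377}{- \frac{309}{358}} = - \frac{5576}{19} - - \frac{134966}{309} = - \frac{5576}{19} + \frac{134966}{309} = \frac{841370}{5871}$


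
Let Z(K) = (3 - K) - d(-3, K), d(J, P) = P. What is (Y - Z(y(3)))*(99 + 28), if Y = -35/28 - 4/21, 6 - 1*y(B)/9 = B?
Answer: 528701/84 ≈ 6294.1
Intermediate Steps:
y(B) = 54 - 9*B
Z(K) = 3 - 2*K (Z(K) = (3 - K) - K = 3 - 2*K)
Y = -121/84 (Y = -35*1/28 - 4*1/21 = -5/4 - 4/21 = -121/84 ≈ -1.4405)
(Y - Z(y(3)))*(99 + 28) = (-121/84 - (3 - 2*(54 - 9*3)))*(99 + 28) = (-121/84 - (3 - 2*(54 - 27)))*127 = (-121/84 - (3 - 2*27))*127 = (-121/84 - (3 - 54))*127 = (-121/84 - 1*(-51))*127 = (-121/84 + 51)*127 = (4163/84)*127 = 528701/84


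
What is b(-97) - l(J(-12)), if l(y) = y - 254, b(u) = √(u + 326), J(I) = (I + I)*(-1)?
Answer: 230 + √229 ≈ 245.13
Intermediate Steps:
J(I) = -2*I (J(I) = (2*I)*(-1) = -2*I)
b(u) = √(326 + u)
l(y) = -254 + y
b(-97) - l(J(-12)) = √(326 - 97) - (-254 - 2*(-12)) = √229 - (-254 + 24) = √229 - 1*(-230) = √229 + 230 = 230 + √229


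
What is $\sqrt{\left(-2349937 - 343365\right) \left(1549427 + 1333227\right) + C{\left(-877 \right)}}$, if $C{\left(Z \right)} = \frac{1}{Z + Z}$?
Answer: $\frac{i \sqrt{23885632692686899882}}{1754} \approx 2.7864 \cdot 10^{6} i$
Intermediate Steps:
$C{\left(Z \right)} = \frac{1}{2 Z}$
$\sqrt{\left(-2349937 - 343365\right) \left(1549427 + 1333227\right) + C{\left(-877 \right)}} = \sqrt{\left(-2349937 - 343365\right) \left(1549427 + 1333227\right) + \frac{1}{2 \left(-877\right)}} = \sqrt{\left(-2693302\right) 2882654 + \frac{1}{2} \left(- \frac{1}{877}\right)} = \sqrt{-7763857783508 - \frac{1}{1754}} = \sqrt{- \frac{13617806552273033}{1754}} = \frac{i \sqrt{23885632692686899882}}{1754}$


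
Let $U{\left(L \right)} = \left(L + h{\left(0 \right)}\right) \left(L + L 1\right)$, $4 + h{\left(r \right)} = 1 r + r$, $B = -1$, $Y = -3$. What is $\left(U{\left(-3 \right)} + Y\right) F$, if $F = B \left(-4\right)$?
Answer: $156$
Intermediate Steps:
$F = 4$ ($F = \left(-1\right) \left(-4\right) = 4$)
$h{\left(r \right)} = -4 + 2 r$ ($h{\left(r \right)} = -4 + \left(1 r + r\right) = -4 + \left(r + r\right) = -4 + 2 r$)
$U{\left(L \right)} = 2 L \left(-4 + L\right)$ ($U{\left(L \right)} = \left(L + \left(-4 + 2 \cdot 0\right)\right) \left(L + L 1\right) = \left(L + \left(-4 + 0\right)\right) \left(L + L\right) = \left(L - 4\right) 2 L = \left(-4 + L\right) 2 L = 2 L \left(-4 + L\right)$)
$\left(U{\left(-3 \right)} + Y\right) F = \left(2 \left(-3\right) \left(-4 - 3\right) - 3\right) 4 = \left(2 \left(-3\right) \left(-7\right) - 3\right) 4 = \left(42 - 3\right) 4 = 39 \cdot 4 = 156$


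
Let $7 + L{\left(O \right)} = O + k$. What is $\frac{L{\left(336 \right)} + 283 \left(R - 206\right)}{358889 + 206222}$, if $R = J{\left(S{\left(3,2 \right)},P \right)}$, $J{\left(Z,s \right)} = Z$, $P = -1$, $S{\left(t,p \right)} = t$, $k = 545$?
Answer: $- \frac{56575}{565111} \approx -0.10011$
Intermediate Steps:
$L{\left(O \right)} = 538 + O$ ($L{\left(O \right)} = -7 + \left(O + 545\right) = -7 + \left(545 + O\right) = 538 + O$)
$R = 3$
$\frac{L{\left(336 \right)} + 283 \left(R - 206\right)}{358889 + 206222} = \frac{\left(538 + 336\right) + 283 \left(3 - 206\right)}{358889 + 206222} = \frac{874 + 283 \left(-203\right)}{565111} = \left(874 - 57449\right) \frac{1}{565111} = \left(-56575\right) \frac{1}{565111} = - \frac{56575}{565111}$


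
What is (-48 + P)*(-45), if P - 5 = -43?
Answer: 3870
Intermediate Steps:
P = -38 (P = 5 - 43 = -38)
(-48 + P)*(-45) = (-48 - 38)*(-45) = -86*(-45) = 3870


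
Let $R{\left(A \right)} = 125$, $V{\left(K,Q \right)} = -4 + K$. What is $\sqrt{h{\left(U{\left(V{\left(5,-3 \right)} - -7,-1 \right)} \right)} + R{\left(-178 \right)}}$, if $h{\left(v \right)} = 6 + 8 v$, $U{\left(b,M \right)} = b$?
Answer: $\sqrt{195} \approx 13.964$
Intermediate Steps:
$\sqrt{h{\left(U{\left(V{\left(5,-3 \right)} - -7,-1 \right)} \right)} + R{\left(-178 \right)}} = \sqrt{\left(6 + 8 \left(\left(-4 + 5\right) - -7\right)\right) + 125} = \sqrt{\left(6 + 8 \left(1 + 7\right)\right) + 125} = \sqrt{\left(6 + 8 \cdot 8\right) + 125} = \sqrt{\left(6 + 64\right) + 125} = \sqrt{70 + 125} = \sqrt{195}$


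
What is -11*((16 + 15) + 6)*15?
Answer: -6105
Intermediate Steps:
-11*((16 + 15) + 6)*15 = -11*(31 + 6)*15 = -11*37*15 = -407*15 = -6105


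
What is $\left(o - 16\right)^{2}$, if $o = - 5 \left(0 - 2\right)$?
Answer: $36$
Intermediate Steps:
$o = 10$ ($o = \left(-5\right) \left(-2\right) = 10$)
$\left(o - 16\right)^{2} = \left(10 - 16\right)^{2} = \left(-6\right)^{2} = 36$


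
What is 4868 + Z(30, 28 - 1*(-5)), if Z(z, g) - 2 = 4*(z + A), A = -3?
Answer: 4978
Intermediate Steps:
Z(z, g) = -10 + 4*z (Z(z, g) = 2 + 4*(z - 3) = 2 + 4*(-3 + z) = 2 + (-12 + 4*z) = -10 + 4*z)
4868 + Z(30, 28 - 1*(-5)) = 4868 + (-10 + 4*30) = 4868 + (-10 + 120) = 4868 + 110 = 4978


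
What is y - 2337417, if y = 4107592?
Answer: 1770175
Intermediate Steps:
y - 2337417 = 4107592 - 2337417 = 1770175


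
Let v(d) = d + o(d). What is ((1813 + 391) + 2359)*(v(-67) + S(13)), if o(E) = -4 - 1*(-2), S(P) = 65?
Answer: -18252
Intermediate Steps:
o(E) = -2 (o(E) = -4 + 2 = -2)
v(d) = -2 + d (v(d) = d - 2 = -2 + d)
((1813 + 391) + 2359)*(v(-67) + S(13)) = ((1813 + 391) + 2359)*((-2 - 67) + 65) = (2204 + 2359)*(-69 + 65) = 4563*(-4) = -18252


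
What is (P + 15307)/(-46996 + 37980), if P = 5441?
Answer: -741/322 ≈ -2.3012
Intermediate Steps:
(P + 15307)/(-46996 + 37980) = (5441 + 15307)/(-46996 + 37980) = 20748/(-9016) = 20748*(-1/9016) = -741/322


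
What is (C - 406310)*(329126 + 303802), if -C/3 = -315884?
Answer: 342630509376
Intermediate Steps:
C = 947652 (C = -3*(-315884) = 947652)
(C - 406310)*(329126 + 303802) = (947652 - 406310)*(329126 + 303802) = 541342*632928 = 342630509376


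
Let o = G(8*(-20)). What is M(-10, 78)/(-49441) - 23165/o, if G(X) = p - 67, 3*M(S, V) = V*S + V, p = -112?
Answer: 1145342651/8849939 ≈ 129.42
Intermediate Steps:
M(S, V) = V/3 + S*V/3 (M(S, V) = (V*S + V)/3 = (S*V + V)/3 = (V + S*V)/3 = V/3 + S*V/3)
G(X) = -179 (G(X) = -112 - 67 = -179)
o = -179
M(-10, 78)/(-49441) - 23165/o = ((⅓)*78*(1 - 10))/(-49441) - 23165/(-179) = ((⅓)*78*(-9))*(-1/49441) - 23165*(-1/179) = -234*(-1/49441) + 23165/179 = 234/49441 + 23165/179 = 1145342651/8849939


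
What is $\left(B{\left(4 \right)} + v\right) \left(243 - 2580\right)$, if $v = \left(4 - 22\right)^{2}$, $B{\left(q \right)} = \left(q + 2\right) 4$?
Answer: $-813276$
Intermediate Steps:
$B{\left(q \right)} = 8 + 4 q$ ($B{\left(q \right)} = \left(2 + q\right) 4 = 8 + 4 q$)
$v = 324$ ($v = \left(-18\right)^{2} = 324$)
$\left(B{\left(4 \right)} + v\right) \left(243 - 2580\right) = \left(\left(8 + 4 \cdot 4\right) + 324\right) \left(243 - 2580\right) = \left(\left(8 + 16\right) + 324\right) \left(-2337\right) = \left(24 + 324\right) \left(-2337\right) = 348 \left(-2337\right) = -813276$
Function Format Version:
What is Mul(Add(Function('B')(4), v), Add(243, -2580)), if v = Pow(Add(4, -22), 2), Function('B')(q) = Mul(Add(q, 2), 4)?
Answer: -813276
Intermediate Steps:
Function('B')(q) = Add(8, Mul(4, q)) (Function('B')(q) = Mul(Add(2, q), 4) = Add(8, Mul(4, q)))
v = 324 (v = Pow(-18, 2) = 324)
Mul(Add(Function('B')(4), v), Add(243, -2580)) = Mul(Add(Add(8, Mul(4, 4)), 324), Add(243, -2580)) = Mul(Add(Add(8, 16), 324), -2337) = Mul(Add(24, 324), -2337) = Mul(348, -2337) = -813276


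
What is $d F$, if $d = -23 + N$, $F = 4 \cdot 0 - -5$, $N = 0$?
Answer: $-115$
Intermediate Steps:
$F = 5$ ($F = 0 + 5 = 5$)
$d = -23$ ($d = -23 + 0 = -23$)
$d F = \left(-23\right) 5 = -115$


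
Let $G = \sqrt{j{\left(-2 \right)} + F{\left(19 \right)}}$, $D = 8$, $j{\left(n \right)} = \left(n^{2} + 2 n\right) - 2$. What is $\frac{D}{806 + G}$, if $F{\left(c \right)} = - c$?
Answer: $\frac{6448}{649657} - \frac{8 i \sqrt{21}}{649657} \approx 0.0099252 - 5.6431 \cdot 10^{-5} i$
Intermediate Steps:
$j{\left(n \right)} = -2 + n^{2} + 2 n$
$G = i \sqrt{21}$ ($G = \sqrt{\left(-2 + \left(-2\right)^{2} + 2 \left(-2\right)\right) - 19} = \sqrt{\left(-2 + 4 - 4\right) - 19} = \sqrt{-2 - 19} = \sqrt{-21} = i \sqrt{21} \approx 4.5826 i$)
$\frac{D}{806 + G} = \frac{8}{806 + i \sqrt{21}}$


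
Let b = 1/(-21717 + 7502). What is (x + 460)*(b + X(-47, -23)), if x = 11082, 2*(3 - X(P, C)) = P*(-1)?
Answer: -3363436907/14215 ≈ -2.3661e+5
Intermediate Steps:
X(P, C) = 3 + P/2 (X(P, C) = 3 - P*(-1)/2 = 3 - (-1)*P/2 = 3 + P/2)
b = -1/14215 (b = 1/(-14215) = -1/14215 ≈ -7.0348e-5)
(x + 460)*(b + X(-47, -23)) = (11082 + 460)*(-1/14215 + (3 + (½)*(-47))) = 11542*(-1/14215 + (3 - 47/2)) = 11542*(-1/14215 - 41/2) = 11542*(-582817/28430) = -3363436907/14215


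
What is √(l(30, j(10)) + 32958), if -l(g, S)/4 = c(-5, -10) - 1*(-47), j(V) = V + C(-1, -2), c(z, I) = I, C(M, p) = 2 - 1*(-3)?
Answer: √32810 ≈ 181.14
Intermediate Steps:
C(M, p) = 5 (C(M, p) = 2 + 3 = 5)
j(V) = 5 + V (j(V) = V + 5 = 5 + V)
l(g, S) = -148 (l(g, S) = -4*(-10 - 1*(-47)) = -4*(-10 + 47) = -4*37 = -148)
√(l(30, j(10)) + 32958) = √(-148 + 32958) = √32810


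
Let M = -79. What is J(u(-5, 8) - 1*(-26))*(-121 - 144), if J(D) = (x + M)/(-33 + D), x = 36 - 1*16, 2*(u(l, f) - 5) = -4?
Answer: -15635/4 ≈ -3908.8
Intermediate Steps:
u(l, f) = 3 (u(l, f) = 5 + (½)*(-4) = 5 - 2 = 3)
x = 20 (x = 36 - 16 = 20)
J(D) = -59/(-33 + D) (J(D) = (20 - 79)/(-33 + D) = -59/(-33 + D))
J(u(-5, 8) - 1*(-26))*(-121 - 144) = (-59/(-33 + (3 - 1*(-26))))*(-121 - 144) = -59/(-33 + (3 + 26))*(-265) = -59/(-33 + 29)*(-265) = -59/(-4)*(-265) = -59*(-¼)*(-265) = (59/4)*(-265) = -15635/4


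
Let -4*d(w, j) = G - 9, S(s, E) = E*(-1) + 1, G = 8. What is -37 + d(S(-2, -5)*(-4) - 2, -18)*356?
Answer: 52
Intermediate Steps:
S(s, E) = 1 - E (S(s, E) = -E + 1 = 1 - E)
d(w, j) = ¼ (d(w, j) = -(8 - 9)/4 = -¼*(-1) = ¼)
-37 + d(S(-2, -5)*(-4) - 2, -18)*356 = -37 + (¼)*356 = -37 + 89 = 52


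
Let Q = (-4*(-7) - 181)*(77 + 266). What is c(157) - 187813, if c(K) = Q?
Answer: -240292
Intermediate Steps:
Q = -52479 (Q = (28 - 181)*343 = -153*343 = -52479)
c(K) = -52479
c(157) - 187813 = -52479 - 187813 = -240292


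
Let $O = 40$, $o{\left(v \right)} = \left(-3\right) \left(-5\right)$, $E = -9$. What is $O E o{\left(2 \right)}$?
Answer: $-5400$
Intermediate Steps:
$o{\left(v \right)} = 15$
$O E o{\left(2 \right)} = 40 \left(-9\right) 15 = \left(-360\right) 15 = -5400$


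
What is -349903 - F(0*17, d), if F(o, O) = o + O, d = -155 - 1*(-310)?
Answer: -350058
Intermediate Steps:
d = 155 (d = -155 + 310 = 155)
F(o, O) = O + o
-349903 - F(0*17, d) = -349903 - (155 + 0*17) = -349903 - (155 + 0) = -349903 - 1*155 = -349903 - 155 = -350058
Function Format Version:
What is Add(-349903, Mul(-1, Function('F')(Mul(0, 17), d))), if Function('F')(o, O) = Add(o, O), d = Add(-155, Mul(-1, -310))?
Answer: -350058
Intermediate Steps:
d = 155 (d = Add(-155, 310) = 155)
Function('F')(o, O) = Add(O, o)
Add(-349903, Mul(-1, Function('F')(Mul(0, 17), d))) = Add(-349903, Mul(-1, Add(155, Mul(0, 17)))) = Add(-349903, Mul(-1, Add(155, 0))) = Add(-349903, Mul(-1, 155)) = Add(-349903, -155) = -350058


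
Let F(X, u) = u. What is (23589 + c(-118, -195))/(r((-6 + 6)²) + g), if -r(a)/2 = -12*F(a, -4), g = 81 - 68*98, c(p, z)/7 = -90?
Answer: -22959/6679 ≈ -3.4375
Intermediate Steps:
c(p, z) = -630 (c(p, z) = 7*(-90) = -630)
g = -6583 (g = 81 - 6664 = -6583)
r(a) = -96 (r(a) = -(-24)*(-4) = -2*48 = -96)
(23589 + c(-118, -195))/(r((-6 + 6)²) + g) = (23589 - 630)/(-96 - 6583) = 22959/(-6679) = 22959*(-1/6679) = -22959/6679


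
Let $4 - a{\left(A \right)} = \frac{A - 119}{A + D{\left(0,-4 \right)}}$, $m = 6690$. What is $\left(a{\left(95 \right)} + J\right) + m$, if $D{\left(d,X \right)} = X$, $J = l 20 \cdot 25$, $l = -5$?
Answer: $\frac{381678}{91} \approx 4194.3$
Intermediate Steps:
$J = -2500$ ($J = \left(-5\right) 20 \cdot 25 = \left(-100\right) 25 = -2500$)
$a{\left(A \right)} = 4 - \frac{-119 + A}{-4 + A}$ ($a{\left(A \right)} = 4 - \frac{A - 119}{A - 4} = 4 - \frac{-119 + A}{-4 + A}$)
$\left(a{\left(95 \right)} + J\right) + m = \left(\frac{103 + 3 \cdot 95}{-4 + 95} - 2500\right) + 6690 = \left(\frac{103 + 285}{91} - 2500\right) + 6690 = \left(\frac{1}{91} \cdot 388 - 2500\right) + 6690 = \left(\frac{388}{91} - 2500\right) + 6690 = - \frac{227112}{91} + 6690 = \frac{381678}{91}$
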